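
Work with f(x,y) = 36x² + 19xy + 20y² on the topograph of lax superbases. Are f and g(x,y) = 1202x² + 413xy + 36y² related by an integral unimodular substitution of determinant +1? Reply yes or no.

D₁ = -2519, D₂ = -2519
f: flip: (36,19,20)→(20,-19,36)
f: reduced (well bottom): (20,-19,36) with a≤c, −a<b≤a
g: flip: (1202,413,36)→(36,-413,1202)
g: translate: b→19 (≡-413 mod 72), so (36,-413,1202)→(36,19,20)
g: flip: (36,19,20)→(20,-19,36)
g: reduced (well bottom): (20,-19,36) with a≤c, −a<b≤a
reduced forms (20, -19, 36) vs (20, -19, 36) ⇒ equivalent

yes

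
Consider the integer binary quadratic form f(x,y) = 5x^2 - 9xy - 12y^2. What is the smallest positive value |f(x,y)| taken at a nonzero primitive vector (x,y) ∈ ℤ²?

descent: ρ → (-12,9,5)  [lands on river]
river: ρ → (5,11,-10)
river: ρ → (-10,9,6)
river: ρ → (6,15,-4)
river: ρ → (-4,17,2)
river: ρ → (2,15,-12)
closes: descent 1, river 6
min |a| on river = 2

2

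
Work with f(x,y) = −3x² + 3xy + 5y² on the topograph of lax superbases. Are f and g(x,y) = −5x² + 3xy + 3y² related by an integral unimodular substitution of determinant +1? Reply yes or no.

D₁ = 69, D₂ = 69
river cycle of f (length 4): (5, 7, -1), (-1, 7, 5), (5, 3, -3), (-3, 3, 5)
river cycle of g (length 4): (3, 3, -5), (-5, 7, 1), (1, 7, -5), (-5, 3, 3)
cycles differ ⇒ inequivalent

no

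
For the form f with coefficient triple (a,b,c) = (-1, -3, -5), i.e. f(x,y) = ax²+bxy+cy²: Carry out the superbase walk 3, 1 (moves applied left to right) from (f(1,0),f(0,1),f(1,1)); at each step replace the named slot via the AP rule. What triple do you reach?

start (-1,-5,-9) = (f(1,0),f(0,1),f(1,1))
replace slot 3: 2·((-1)+(-5)) − (-9) = -3 → (-1,-5,-3)
replace slot 1: 2·((-5)+(-3)) − (-1) = -15 → (-15,-5,-3)

-15,-5,-3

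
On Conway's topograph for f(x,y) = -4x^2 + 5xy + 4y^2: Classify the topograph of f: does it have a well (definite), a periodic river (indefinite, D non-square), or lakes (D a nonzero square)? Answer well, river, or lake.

D = b²−4ac = 5² − 4·(-4)·4 = 89
D > 0 non-square ⇒ indefinite ⇒ periodic river

river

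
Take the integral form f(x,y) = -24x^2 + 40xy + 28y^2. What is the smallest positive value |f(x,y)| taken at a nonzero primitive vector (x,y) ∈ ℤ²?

river: ρ → (28,16,-36)
river: ρ → (-36,56,8)
river: ρ → (8,56,-36)
river: ρ → (-36,16,28)
river: ρ → (28,40,-24)
river: ρ → (-24,56,12)
river: ρ → (12,64,-4)
river: ρ → (-4,64,12)
river: ρ → (12,56,-24)
river: ρ → (-24,40,28)
closes: descent 0, river 10
min |a| on river = 4

4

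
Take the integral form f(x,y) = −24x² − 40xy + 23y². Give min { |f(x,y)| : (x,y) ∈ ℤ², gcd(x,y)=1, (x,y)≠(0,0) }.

descent: ρ → (23,40,-24)  [lands on river]
river: ρ → (-24,56,7)
river: ρ → (7,56,-24)
river: ρ → (-24,40,23)
river: ρ → (23,52,-12)
river: ρ → (-12,44,39)
river: ρ → (39,34,-17)
river: ρ → (-17,34,39)
river: ρ → (39,44,-12)
river: ρ → (-12,52,23)
closes: descent 1, river 10
min |a| on river = 7

7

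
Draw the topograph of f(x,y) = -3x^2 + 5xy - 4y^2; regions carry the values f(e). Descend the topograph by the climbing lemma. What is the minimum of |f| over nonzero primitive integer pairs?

translate: b→1 (≡-5 mod 6), so (3,-5,4)→(3,1,2)
flip: (3,1,2)→(2,-1,3)
reduced (well bottom): (2,-1,3) with a≤c, −a<b≤a
well minimum |f| = |-2| = 2 (negative-definite)

2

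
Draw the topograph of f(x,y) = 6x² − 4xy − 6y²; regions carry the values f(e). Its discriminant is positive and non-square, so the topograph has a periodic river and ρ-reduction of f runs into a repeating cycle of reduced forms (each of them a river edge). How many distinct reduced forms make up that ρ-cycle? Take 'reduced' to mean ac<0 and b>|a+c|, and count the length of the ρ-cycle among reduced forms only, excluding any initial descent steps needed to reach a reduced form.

D = 160, ⌊√D⌋ = 12
descent: ρ → (-6,4,6)  [lands on river]
river: ρ → (6,8,-4)
river: ρ → (-4,8,6)
river: ρ → (6,4,-6)
river: ρ → (-6,8,4)
river: ρ → (4,8,-6)
ρ-cycle length = 6 (tail of 1 descent step not counted)

6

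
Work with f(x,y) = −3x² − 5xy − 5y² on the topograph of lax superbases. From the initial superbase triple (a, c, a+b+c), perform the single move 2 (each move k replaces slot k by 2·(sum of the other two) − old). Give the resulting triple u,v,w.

start (-3,-5,-13) = (f(1,0),f(0,1),f(1,1))
replace slot 2: 2·((-3)+(-13)) − (-5) = -27 → (-3,-27,-13)

-3,-27,-13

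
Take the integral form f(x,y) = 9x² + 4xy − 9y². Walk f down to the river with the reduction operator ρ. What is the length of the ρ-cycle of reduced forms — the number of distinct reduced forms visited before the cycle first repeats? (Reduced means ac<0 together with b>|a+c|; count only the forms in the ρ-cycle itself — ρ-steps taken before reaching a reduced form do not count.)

D = 340, ⌊√D⌋ = 18
river: ρ → (-9,14,4)
river: ρ → (4,18,-1)
river: ρ → (-1,18,4)
river: ρ → (4,14,-9)
river: ρ → (-9,4,9)
river: ρ → (9,14,-4)
river: ρ → (-4,18,1)
river: ρ → (1,18,-4)
river: ρ → (-4,14,9)
river: ρ → (9,4,-9)
ρ-cycle length = 10 (tail of 0 descent steps not counted)

10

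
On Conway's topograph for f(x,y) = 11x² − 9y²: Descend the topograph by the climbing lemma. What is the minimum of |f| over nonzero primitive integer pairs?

descent: ρ → (-9,18,2)  [lands on river]
river: ρ → (2,18,-9)
closes: descent 1, river 2
min |a| on river = 2

2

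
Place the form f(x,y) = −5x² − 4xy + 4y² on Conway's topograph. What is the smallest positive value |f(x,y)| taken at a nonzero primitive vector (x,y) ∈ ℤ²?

descent: ρ → (4,4,-5)  [lands on river]
river: ρ → (-5,6,3)
river: ρ → (3,6,-5)
river: ρ → (-5,4,4)
closes: descent 1, river 4
min |a| on river = 3

3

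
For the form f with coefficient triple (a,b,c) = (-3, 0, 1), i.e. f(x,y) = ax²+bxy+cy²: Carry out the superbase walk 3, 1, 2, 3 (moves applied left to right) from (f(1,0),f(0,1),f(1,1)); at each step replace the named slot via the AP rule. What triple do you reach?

start (-3,1,-2) = (f(1,0),f(0,1),f(1,1))
replace slot 3: 2·((-3)+1) − (-2) = -2 → (-3,1,-2)
replace slot 1: 2·(1+(-2)) − (-3) = 1 → (1,1,-2)
replace slot 2: 2·(1+(-2)) − 1 = -3 → (1,-3,-2)
replace slot 3: 2·(1+(-3)) − (-2) = -2 → (1,-3,-2)

1,-3,-2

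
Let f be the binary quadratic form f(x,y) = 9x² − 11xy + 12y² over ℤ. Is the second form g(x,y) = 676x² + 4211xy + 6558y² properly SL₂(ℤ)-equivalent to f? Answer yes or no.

D₁ = -311, D₂ = -311
f: translate: b→7 (≡-11 mod 18), so (9,-11,12)→(9,7,10)
f: reduced (well bottom): (9,7,10) with a≤c, −a<b≤a
g: translate: b→155 (≡4211 mod 1352), so (676,4211,6558)→(676,155,9)
g: flip: (676,155,9)→(9,-155,676)
g: translate: b→7 (≡-155 mod 18), so (9,-155,676)→(9,7,10)
g: reduced (well bottom): (9,7,10) with a≤c, −a<b≤a
reduced forms (9, 7, 10) vs (9, 7, 10) ⇒ equivalent

yes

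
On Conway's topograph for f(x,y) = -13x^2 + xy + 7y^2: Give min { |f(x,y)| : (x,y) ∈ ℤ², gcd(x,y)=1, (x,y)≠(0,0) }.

descent: ρ → (7,13,-7)  [lands on river]
river: ρ → (-7,15,5)
river: ρ → (5,15,-7)
river: ρ → (-7,13,7)
river: ρ → (7,15,-5)
river: ρ → (-5,15,7)
closes: descent 1, river 6
min |a| on river = 5

5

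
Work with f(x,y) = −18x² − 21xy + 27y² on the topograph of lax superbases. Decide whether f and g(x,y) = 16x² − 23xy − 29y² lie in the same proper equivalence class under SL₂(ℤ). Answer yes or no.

D₁ = 2385, D₂ = 2385
river cycle of f (length 22): (27, 21, -18), (-18, 15, 30), (30, 45, -3), (-3, 45, 30), (30, 15, -18), (-18, 21, 27), (27, 33, -12), (-12, 39, 18), (18, 33, -18), (-18, 39, 12), … (12 more)
river cycle of g (length 14): (-29, 23, 16), (16, 41, -11), (-11, 47, 4), (4, 41, -44), (-44, 47, 1), (1, 47, -44), (-44, 41, 4), (4, 47, -11), (-11, 41, 16), (16, 23, -29), … (4 more)
cycles differ ⇒ inequivalent

no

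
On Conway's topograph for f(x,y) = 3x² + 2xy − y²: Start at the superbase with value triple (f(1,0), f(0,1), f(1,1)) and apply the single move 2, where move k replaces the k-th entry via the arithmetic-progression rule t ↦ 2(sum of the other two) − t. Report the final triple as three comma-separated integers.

start (3,-1,4) = (f(1,0),f(0,1),f(1,1))
replace slot 2: 2·(3+4) − (-1) = 15 → (3,15,4)

3,15,4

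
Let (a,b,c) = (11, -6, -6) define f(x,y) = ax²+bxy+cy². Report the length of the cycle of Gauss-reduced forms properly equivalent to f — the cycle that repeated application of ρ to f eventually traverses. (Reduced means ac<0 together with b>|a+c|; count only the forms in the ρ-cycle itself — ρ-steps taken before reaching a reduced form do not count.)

D = 300, ⌊√D⌋ = 17
descent: ρ → (-6,6,11)  [lands on river]
river: ρ → (11,16,-1)
river: ρ → (-1,16,11)
river: ρ → (11,6,-6)
ρ-cycle length = 4 (tail of 1 descent step not counted)

4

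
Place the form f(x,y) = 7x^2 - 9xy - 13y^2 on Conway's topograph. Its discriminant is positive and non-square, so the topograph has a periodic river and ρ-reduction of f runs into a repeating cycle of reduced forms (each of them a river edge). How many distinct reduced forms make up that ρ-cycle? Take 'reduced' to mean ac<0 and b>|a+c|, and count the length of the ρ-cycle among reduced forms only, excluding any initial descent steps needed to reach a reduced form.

D = 445, ⌊√D⌋ = 21
descent: ρ → (-13,9,7)  [lands on river]
river: ρ → (7,19,-3)
river: ρ → (-3,17,13)
river: ρ → (13,9,-7)
river: ρ → (-7,19,3)
river: ρ → (3,17,-13)
ρ-cycle length = 6 (tail of 1 descent step not counted)

6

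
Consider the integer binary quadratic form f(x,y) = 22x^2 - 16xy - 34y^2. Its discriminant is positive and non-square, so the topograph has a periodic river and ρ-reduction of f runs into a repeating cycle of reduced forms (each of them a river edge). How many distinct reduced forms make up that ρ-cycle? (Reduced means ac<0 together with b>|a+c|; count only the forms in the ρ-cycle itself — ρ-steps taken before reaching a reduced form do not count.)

D = 3248, ⌊√D⌋ = 56
descent: ρ → (-34,16,22)  [lands on river]
river: ρ → (22,28,-28)
river: ρ → (-28,28,22)
river: ρ → (22,16,-34)
river: ρ → (-34,52,4)
river: ρ → (4,52,-34)
ρ-cycle length = 6 (tail of 1 descent step not counted)

6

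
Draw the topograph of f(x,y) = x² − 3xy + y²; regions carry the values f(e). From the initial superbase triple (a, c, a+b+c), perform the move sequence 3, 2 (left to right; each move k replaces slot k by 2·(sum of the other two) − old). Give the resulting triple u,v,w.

start (1,1,-1) = (f(1,0),f(0,1),f(1,1))
replace slot 3: 2·(1+1) − (-1) = 5 → (1,1,5)
replace slot 2: 2·(1+5) − 1 = 11 → (1,11,5)

1,11,5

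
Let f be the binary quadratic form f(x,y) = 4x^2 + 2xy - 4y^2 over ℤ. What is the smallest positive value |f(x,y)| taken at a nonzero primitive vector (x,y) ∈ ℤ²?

river: ρ → (-4,6,2)
river: ρ → (2,6,-4)
river: ρ → (-4,2,4)
river: ρ → (4,6,-2)
river: ρ → (-2,6,4)
river: ρ → (4,2,-4)
closes: descent 0, river 6
min |a| on river = 2

2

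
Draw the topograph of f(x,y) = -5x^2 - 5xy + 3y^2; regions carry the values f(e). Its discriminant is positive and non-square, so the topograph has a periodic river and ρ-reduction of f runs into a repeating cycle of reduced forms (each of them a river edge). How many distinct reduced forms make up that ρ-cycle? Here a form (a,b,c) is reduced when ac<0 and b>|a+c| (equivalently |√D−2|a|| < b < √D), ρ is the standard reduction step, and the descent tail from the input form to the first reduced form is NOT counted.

D = 85, ⌊√D⌋ = 9
descent: ρ → (3,5,-5)  [lands on river]
river: ρ → (-5,5,3)
river: ρ → (3,7,-3)
river: ρ → (-3,5,5)
river: ρ → (5,5,-3)
river: ρ → (-3,7,3)
ρ-cycle length = 6 (tail of 1 descent step not counted)

6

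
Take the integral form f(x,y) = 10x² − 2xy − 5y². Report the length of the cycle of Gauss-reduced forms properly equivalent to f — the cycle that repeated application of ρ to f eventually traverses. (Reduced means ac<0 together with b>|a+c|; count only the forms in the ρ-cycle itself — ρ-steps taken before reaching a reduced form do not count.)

D = 204, ⌊√D⌋ = 14
descent: ρ → (-5,12,3)  [lands on river]
river: ρ → (3,12,-5)
river: ρ → (-5,8,7)
river: ρ → (7,6,-6)
river: ρ → (-6,6,7)
river: ρ → (7,8,-5)
ρ-cycle length = 6 (tail of 1 descent step not counted)

6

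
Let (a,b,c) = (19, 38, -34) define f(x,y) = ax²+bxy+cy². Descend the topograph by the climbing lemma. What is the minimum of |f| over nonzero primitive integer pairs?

river: ρ → (-34,30,23)
river: ρ → (23,62,-2)
river: ρ → (-2,62,23)
river: ρ → (23,30,-34)
river: ρ → (-34,38,19)
river: ρ → (19,38,-34)
closes: descent 0, river 6
min |a| on river = 2

2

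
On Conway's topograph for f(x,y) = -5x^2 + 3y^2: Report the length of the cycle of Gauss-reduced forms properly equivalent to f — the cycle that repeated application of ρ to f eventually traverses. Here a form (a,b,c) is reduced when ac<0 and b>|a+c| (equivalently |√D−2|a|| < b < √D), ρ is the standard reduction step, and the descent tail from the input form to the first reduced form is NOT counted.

D = 60, ⌊√D⌋ = 7
descent: ρ → (3,6,-2)  [lands on river]
river: ρ → (-2,6,3)
ρ-cycle length = 2 (tail of 1 descent step not counted)

2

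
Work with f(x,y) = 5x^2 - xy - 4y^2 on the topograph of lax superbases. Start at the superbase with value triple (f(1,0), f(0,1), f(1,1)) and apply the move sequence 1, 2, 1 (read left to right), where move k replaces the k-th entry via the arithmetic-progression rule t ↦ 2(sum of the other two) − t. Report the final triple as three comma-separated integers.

start (5,-4,0) = (f(1,0),f(0,1),f(1,1))
replace slot 1: 2·((-4)+0) − 5 = -13 → (-13,-4,0)
replace slot 2: 2·((-13)+0) − (-4) = -22 → (-13,-22,0)
replace slot 1: 2·((-22)+0) − (-13) = -31 → (-31,-22,0)

-31,-22,0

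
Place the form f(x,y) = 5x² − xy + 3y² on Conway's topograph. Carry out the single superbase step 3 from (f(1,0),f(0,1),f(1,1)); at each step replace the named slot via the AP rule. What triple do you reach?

start (5,3,7) = (f(1,0),f(0,1),f(1,1))
replace slot 3: 2·(5+3) − 7 = 9 → (5,3,9)

5,3,9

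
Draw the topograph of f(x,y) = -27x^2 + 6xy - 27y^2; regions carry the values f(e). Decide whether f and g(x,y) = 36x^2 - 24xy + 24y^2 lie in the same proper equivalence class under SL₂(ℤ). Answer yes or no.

D₁ = -2880, D₂ = -2880
f is negative-definite; reduce −f:
−f: flip: (27,-6,27)→(27,6,27)
−f: reduced (well bottom): (27,6,27) with a≤c, −a<b≤a
flip sign back: reduced form of f is (-27,-6,-27)
g: flip: (36,-24,24)→(24,24,36)
g: reduced (well bottom): (24,24,36) with a≤c, −a<b≤a
reduced forms (-27, -6, -27) vs (24, 24, 36) ⇒ inequivalent

no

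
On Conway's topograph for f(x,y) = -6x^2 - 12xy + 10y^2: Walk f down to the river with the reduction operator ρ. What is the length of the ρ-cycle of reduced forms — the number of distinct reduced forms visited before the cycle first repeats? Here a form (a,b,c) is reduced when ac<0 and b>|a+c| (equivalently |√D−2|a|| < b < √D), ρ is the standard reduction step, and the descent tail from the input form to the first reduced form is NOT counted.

D = 384, ⌊√D⌋ = 19
descent: ρ → (10,12,-6)  [lands on river]
river: ρ → (-6,12,10)
river: ρ → (10,8,-8)
river: ρ → (-8,8,10)
ρ-cycle length = 4 (tail of 1 descent step not counted)

4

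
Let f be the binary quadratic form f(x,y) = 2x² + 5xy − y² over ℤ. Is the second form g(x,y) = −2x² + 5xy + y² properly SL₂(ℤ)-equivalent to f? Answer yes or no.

D₁ = 33, D₂ = 33
river cycle of f (length 4): (-1, 5, 2), (2, 3, -3), (-3, 3, 2), (2, 5, -1)
river cycle of g (length 4): (1, 5, -2), (-2, 3, 3), (3, 3, -2), (-2, 5, 1)
cycles differ ⇒ inequivalent

no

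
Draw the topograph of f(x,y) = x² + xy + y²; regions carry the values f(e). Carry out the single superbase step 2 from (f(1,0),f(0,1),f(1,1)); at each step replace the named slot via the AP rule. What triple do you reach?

start (1,1,3) = (f(1,0),f(0,1),f(1,1))
replace slot 2: 2·(1+3) − 1 = 7 → (1,7,3)

1,7,3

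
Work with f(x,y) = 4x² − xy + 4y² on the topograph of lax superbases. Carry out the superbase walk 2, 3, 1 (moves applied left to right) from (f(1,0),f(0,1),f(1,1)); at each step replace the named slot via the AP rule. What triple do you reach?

start (4,4,7) = (f(1,0),f(0,1),f(1,1))
replace slot 2: 2·(4+7) − 4 = 18 → (4,18,7)
replace slot 3: 2·(4+18) − 7 = 37 → (4,18,37)
replace slot 1: 2·(18+37) − 4 = 106 → (106,18,37)

106,18,37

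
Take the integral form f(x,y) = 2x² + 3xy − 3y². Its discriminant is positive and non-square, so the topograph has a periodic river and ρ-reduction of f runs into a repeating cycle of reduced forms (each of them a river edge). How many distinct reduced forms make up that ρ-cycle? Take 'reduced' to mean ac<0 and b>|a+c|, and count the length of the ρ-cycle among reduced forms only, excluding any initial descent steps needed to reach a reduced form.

D = 33, ⌊√D⌋ = 5
river: ρ → (-3,3,2)
river: ρ → (2,5,-1)
river: ρ → (-1,5,2)
river: ρ → (2,3,-3)
ρ-cycle length = 4 (tail of 0 descent steps not counted)

4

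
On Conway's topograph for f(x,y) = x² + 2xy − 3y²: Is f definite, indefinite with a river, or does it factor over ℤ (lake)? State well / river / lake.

D = b²−4ac = 2² − 4·1·(-3) = 16
D = 4² is a perfect square ⇒ form factors over ℤ ⇒ lakes

lake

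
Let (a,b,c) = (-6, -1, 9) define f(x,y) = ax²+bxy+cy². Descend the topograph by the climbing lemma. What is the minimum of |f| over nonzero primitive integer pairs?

descent: ρ → (9,1,-6)
descent: ρ → (-6,11,4)  [lands on river]
river: ρ → (4,13,-3)
river: ρ → (-3,11,8)
river: ρ → (8,5,-6)
river: ρ → (-6,7,7)
river: ρ → (7,7,-6)
river: ρ → (-6,5,8)
river: ρ → (8,11,-3)
river: ρ → (-3,13,4)
river: ρ → (4,11,-6)
river: ρ → (-6,13,2)
river: ρ → (2,11,-12)
river: ρ → (-12,13,1)
river: ρ → (1,13,-12)
river: ρ → (-12,11,2)
river: ρ → (2,13,-6)
closes: descent 2, river 16
min |a| on river = 1

1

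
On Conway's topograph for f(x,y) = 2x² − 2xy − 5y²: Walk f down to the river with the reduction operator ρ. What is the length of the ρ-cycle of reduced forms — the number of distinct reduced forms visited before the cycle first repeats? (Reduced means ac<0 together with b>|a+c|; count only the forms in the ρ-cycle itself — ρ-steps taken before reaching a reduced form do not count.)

D = 44, ⌊√D⌋ = 6
descent: ρ → (-5,2,2)
descent: ρ → (2,6,-1)  [lands on river]
river: ρ → (-1,6,2)
ρ-cycle length = 2 (tail of 2 descent steps not counted)

2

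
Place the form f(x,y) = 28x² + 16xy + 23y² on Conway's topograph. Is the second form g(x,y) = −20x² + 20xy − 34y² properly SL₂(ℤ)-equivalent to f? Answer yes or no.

D₁ = -2320, D₂ = -2320
f: flip: (28,16,23)→(23,-16,28)
f: reduced (well bottom): (23,-16,28) with a≤c, −a<b≤a
g is negative-definite; reduce −g:
−g: translate: b→20 (≡-20 mod 40), so (20,-20,34)→(20,20,34)
−g: reduced (well bottom): (20,20,34) with a≤c, −a<b≤a
flip sign back: reduced form of g is (-20,-20,-34)
reduced forms (23, -16, 28) vs (-20, -20, -34) ⇒ inequivalent

no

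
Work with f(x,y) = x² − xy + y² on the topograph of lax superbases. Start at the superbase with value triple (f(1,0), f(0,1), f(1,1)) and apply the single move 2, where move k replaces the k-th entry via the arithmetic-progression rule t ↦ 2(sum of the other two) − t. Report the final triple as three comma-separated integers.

start (1,1,1) = (f(1,0),f(0,1),f(1,1))
replace slot 2: 2·(1+1) − 1 = 3 → (1,3,1)

1,3,1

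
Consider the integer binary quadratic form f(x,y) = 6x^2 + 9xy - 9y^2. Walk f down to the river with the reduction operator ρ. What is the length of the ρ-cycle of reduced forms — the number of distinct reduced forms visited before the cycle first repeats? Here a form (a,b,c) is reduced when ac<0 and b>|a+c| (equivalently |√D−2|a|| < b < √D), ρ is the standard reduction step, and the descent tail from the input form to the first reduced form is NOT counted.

D = 297, ⌊√D⌋ = 17
river: ρ → (-9,9,6)
river: ρ → (6,15,-3)
river: ρ → (-3,15,6)
river: ρ → (6,9,-9)
ρ-cycle length = 4 (tail of 0 descent steps not counted)

4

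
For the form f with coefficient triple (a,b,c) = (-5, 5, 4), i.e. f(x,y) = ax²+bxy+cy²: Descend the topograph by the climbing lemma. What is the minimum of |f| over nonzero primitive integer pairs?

river: ρ → (4,3,-6)
river: ρ → (-6,9,1)
river: ρ → (1,9,-6)
river: ρ → (-6,3,4)
river: ρ → (4,5,-5)
river: ρ → (-5,5,4)
closes: descent 0, river 6
min |a| on river = 1

1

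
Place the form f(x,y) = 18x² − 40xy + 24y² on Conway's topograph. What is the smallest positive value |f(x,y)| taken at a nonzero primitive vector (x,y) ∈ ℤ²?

translate: b→-4 (≡-40 mod 36), so (18,-40,24)→(18,-4,2)
flip: (18,-4,2)→(2,4,18)
translate: b→0 (≡4 mod 4), so (2,4,18)→(2,0,16)
reduced (well bottom): (2,0,16) with a≤c, −a<b≤a
well minimum = a = 2

2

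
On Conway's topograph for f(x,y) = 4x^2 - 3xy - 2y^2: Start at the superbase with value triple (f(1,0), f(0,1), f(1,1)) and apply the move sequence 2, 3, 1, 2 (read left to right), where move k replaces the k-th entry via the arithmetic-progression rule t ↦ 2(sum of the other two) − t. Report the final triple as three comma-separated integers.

start (4,-2,-1) = (f(1,0),f(0,1),f(1,1))
replace slot 2: 2·(4+(-1)) − (-2) = 8 → (4,8,-1)
replace slot 3: 2·(4+8) − (-1) = 25 → (4,8,25)
replace slot 1: 2·(8+25) − 4 = 62 → (62,8,25)
replace slot 2: 2·(62+25) − 8 = 166 → (62,166,25)

62,166,25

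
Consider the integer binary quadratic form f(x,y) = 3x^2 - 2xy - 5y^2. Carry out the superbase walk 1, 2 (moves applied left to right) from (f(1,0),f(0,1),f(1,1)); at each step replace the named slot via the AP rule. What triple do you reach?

start (3,-5,-4) = (f(1,0),f(0,1),f(1,1))
replace slot 1: 2·((-5)+(-4)) − 3 = -21 → (-21,-5,-4)
replace slot 2: 2·((-21)+(-4)) − (-5) = -45 → (-21,-45,-4)

-21,-45,-4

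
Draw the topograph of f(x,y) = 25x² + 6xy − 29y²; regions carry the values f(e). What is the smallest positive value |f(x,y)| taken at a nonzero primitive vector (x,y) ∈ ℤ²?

river: ρ → (-29,52,2)
river: ρ → (2,52,-29)
river: ρ → (-29,6,25)
river: ρ → (25,44,-10)
river: ρ → (-10,36,41)
river: ρ → (41,46,-5)
river: ρ → (-5,54,1)
river: ρ → (1,54,-5)
river: ρ → (-5,46,41)
river: ρ → (41,36,-10)
river: ρ → (-10,44,25)
river: ρ → (25,6,-29)
closes: descent 0, river 12
min |a| on river = 1

1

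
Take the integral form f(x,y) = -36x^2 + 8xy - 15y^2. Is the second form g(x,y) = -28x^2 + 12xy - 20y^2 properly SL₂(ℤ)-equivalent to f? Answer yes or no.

D₁ = -2096, D₂ = -2096
f is negative-definite; reduce −f:
−f: flip: (36,-8,15)→(15,8,36)
−f: reduced (well bottom): (15,8,36) with a≤c, −a<b≤a
flip sign back: reduced form of f is (-15,-8,-36)
g is negative-definite; reduce −g:
−g: flip: (28,-12,20)→(20,12,28)
−g: reduced (well bottom): (20,12,28) with a≤c, −a<b≤a
flip sign back: reduced form of g is (-20,-12,-28)
reduced forms (-15, -8, -36) vs (-20, -12, -28) ⇒ inequivalent

no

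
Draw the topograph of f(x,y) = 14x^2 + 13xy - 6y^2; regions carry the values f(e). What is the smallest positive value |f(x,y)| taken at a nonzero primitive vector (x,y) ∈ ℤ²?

river: ρ → (-6,11,16)
river: ρ → (16,21,-1)
river: ρ → (-1,21,16)
river: ρ → (16,11,-6)
river: ρ → (-6,13,14)
river: ρ → (14,15,-5)
river: ρ → (-5,15,14)
river: ρ → (14,13,-6)
closes: descent 0, river 8
min |a| on river = 1

1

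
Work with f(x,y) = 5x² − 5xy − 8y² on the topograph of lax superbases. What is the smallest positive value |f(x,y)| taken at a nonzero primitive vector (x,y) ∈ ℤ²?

descent: ρ → (-8,5,5)  [lands on river]
river: ρ → (5,5,-8)
river: ρ → (-8,11,2)
river: ρ → (2,13,-2)
river: ρ → (-2,11,8)
river: ρ → (8,5,-5)
river: ρ → (-5,5,8)
river: ρ → (8,11,-2)
river: ρ → (-2,13,2)
river: ρ → (2,11,-8)
closes: descent 1, river 10
min |a| on river = 2

2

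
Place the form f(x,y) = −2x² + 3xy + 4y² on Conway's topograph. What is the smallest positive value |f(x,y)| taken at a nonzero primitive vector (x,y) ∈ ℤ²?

river: ρ → (4,5,-1)
river: ρ → (-1,5,4)
river: ρ → (4,3,-2)
river: ρ → (-2,5,2)
river: ρ → (2,3,-4)
river: ρ → (-4,5,1)
river: ρ → (1,5,-4)
river: ρ → (-4,3,2)
river: ρ → (2,5,-2)
river: ρ → (-2,3,4)
closes: descent 0, river 10
min |a| on river = 1

1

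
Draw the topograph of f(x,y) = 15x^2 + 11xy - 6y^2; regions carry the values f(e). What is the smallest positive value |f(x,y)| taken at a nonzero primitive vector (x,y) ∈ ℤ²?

river: ρ → (-6,13,13)
river: ρ → (13,13,-6)
river: ρ → (-6,11,15)
river: ρ → (15,19,-2)
river: ρ → (-2,21,5)
river: ρ → (5,19,-6)
river: ρ → (-6,17,8)
river: ρ → (8,15,-8)
river: ρ → (-8,17,6)
river: ρ → (6,19,-5)
river: ρ → (-5,21,2)
river: ρ → (2,19,-15)
river: ρ → (-15,11,6)
river: ρ → (6,13,-13)
river: ρ → (-13,13,6)
river: ρ → (6,11,-15)
river: ρ → (-15,19,2)
river: ρ → (2,21,-5)
river: ρ → (-5,19,6)
river: ρ → (6,17,-8)
river: ρ → (-8,15,8)
river: ρ → (8,17,-6)
river: ρ → (-6,19,5)
river: ρ → (5,21,-2)
river: ρ → (-2,19,15)
river: ρ → (15,11,-6)
closes: descent 0, river 26
min |a| on river = 2

2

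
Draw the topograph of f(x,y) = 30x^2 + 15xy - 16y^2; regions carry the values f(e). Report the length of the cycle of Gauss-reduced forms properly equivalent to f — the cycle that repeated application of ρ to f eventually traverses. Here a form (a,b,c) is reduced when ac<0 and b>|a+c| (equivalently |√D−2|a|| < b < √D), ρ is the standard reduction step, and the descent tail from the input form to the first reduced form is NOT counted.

D = 2145, ⌊√D⌋ = 46
river: ρ → (-16,17,29)
river: ρ → (29,41,-4)
river: ρ → (-4,39,39)
river: ρ → (39,39,-4)
river: ρ → (-4,41,29)
river: ρ → (29,17,-16)
river: ρ → (-16,15,30)
river: ρ → (30,45,-1)
river: ρ → (-1,45,30)
river: ρ → (30,15,-16)
ρ-cycle length = 10 (tail of 0 descent steps not counted)

10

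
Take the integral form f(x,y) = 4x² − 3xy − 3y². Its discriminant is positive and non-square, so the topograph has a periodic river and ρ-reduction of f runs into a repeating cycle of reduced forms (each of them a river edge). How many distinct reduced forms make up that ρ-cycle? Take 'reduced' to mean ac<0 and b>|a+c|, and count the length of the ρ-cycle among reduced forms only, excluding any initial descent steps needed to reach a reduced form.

D = 57, ⌊√D⌋ = 7
descent: ρ → (-3,3,4)  [lands on river]
river: ρ → (4,5,-2)
river: ρ → (-2,7,1)
river: ρ → (1,7,-2)
river: ρ → (-2,5,4)
river: ρ → (4,3,-3)
ρ-cycle length = 6 (tail of 1 descent step not counted)

6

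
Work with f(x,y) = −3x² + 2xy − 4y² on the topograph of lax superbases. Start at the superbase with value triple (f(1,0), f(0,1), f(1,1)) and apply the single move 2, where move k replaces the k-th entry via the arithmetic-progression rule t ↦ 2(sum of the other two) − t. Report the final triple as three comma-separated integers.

start (-3,-4,-5) = (f(1,0),f(0,1),f(1,1))
replace slot 2: 2·((-3)+(-5)) − (-4) = -12 → (-3,-12,-5)

-3,-12,-5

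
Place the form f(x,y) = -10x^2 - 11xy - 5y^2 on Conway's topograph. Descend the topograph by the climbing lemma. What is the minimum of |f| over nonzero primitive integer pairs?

translate: b→-9 (≡11 mod 20), so (10,11,5)→(10,-9,4)
flip: (10,-9,4)→(4,9,10)
translate: b→1 (≡9 mod 8), so (4,9,10)→(4,1,5)
reduced (well bottom): (4,1,5) with a≤c, −a<b≤a
well minimum |f| = |-4| = 4 (negative-definite)

4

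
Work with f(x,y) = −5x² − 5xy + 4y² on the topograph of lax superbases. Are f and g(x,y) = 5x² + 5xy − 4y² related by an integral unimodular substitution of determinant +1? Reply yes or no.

D₁ = 105, D₂ = 105
river cycle of f (length 6): (4, 5, -5), (-5, 5, 4), (4, 3, -6), (-6, 9, 1), (1, 9, -6), (-6, 3, 4)
river cycle of g (length 6): (-4, 3, 6), (6, 9, -1), (-1, 9, 6), (6, 3, -4), (-4, 5, 5), (5, 5, -4)
cycles differ ⇒ inequivalent

no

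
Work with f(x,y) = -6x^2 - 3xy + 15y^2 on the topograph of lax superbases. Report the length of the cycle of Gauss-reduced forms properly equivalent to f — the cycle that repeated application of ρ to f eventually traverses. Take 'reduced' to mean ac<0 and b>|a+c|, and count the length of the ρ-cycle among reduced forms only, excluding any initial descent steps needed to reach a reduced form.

D = 369, ⌊√D⌋ = 19
descent: ρ → (15,3,-6)
descent: ρ → (-6,9,12)  [lands on river]
river: ρ → (12,15,-3)
river: ρ → (-3,15,12)
river: ρ → (12,9,-6)
river: ρ → (-6,15,6)
river: ρ → (6,9,-12)
river: ρ → (-12,15,3)
river: ρ → (3,15,-12)
river: ρ → (-12,9,6)
river: ρ → (6,15,-6)
ρ-cycle length = 10 (tail of 2 descent steps not counted)

10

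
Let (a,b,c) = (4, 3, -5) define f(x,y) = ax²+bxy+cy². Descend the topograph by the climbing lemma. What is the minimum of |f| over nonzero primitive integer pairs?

river: ρ → (-5,7,2)
river: ρ → (2,9,-1)
river: ρ → (-1,9,2)
river: ρ → (2,7,-5)
river: ρ → (-5,3,4)
river: ρ → (4,5,-4)
river: ρ → (-4,3,5)
river: ρ → (5,7,-2)
river: ρ → (-2,9,1)
river: ρ → (1,9,-2)
river: ρ → (-2,7,5)
river: ρ → (5,3,-4)
river: ρ → (-4,5,4)
river: ρ → (4,3,-5)
closes: descent 0, river 14
min |a| on river = 1

1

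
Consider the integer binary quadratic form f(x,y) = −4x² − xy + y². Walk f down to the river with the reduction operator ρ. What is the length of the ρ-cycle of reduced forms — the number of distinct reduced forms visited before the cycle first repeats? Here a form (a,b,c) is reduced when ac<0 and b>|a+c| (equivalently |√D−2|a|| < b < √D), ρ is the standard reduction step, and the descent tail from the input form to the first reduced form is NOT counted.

D = 17, ⌊√D⌋ = 4
descent: ρ → (1,3,-2)  [lands on river]
river: ρ → (-2,1,2)
river: ρ → (2,3,-1)
river: ρ → (-1,3,2)
river: ρ → (2,1,-2)
river: ρ → (-2,3,1)
ρ-cycle length = 6 (tail of 1 descent step not counted)

6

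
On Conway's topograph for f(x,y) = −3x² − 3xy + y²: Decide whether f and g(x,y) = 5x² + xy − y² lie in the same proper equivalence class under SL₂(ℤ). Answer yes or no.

D₁ = 21, D₂ = 21
river cycle of f (length 2): (1, 3, -3), (-3, 3, 1)
river cycle of g (length 2): (-1, 3, 3), (3, 3, -1)
cycles differ ⇒ inequivalent

no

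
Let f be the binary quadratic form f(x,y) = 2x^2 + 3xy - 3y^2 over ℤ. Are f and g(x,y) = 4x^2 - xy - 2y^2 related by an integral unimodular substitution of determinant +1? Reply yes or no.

D₁ = 33, D₂ = 33
river cycle of f (length 4): (-3, 3, 2), (2, 5, -1), (-1, 5, 2), (2, 3, -3)
river cycle of g (length 4): (-2, 5, 1), (1, 5, -2), (-2, 3, 3), (3, 3, -2)
cycles differ ⇒ inequivalent

no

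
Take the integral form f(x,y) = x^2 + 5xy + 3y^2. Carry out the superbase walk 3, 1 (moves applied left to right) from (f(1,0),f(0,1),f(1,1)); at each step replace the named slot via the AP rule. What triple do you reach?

start (1,3,9) = (f(1,0),f(0,1),f(1,1))
replace slot 3: 2·(1+3) − 9 = -1 → (1,3,-1)
replace slot 1: 2·(3+(-1)) − 1 = 3 → (3,3,-1)

3,3,-1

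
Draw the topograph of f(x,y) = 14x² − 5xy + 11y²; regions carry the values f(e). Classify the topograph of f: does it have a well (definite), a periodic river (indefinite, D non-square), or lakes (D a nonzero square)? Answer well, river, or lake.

D = b²−4ac = (-5)² − 4·14·11 = -591
D < 0 ⇒ definite ⇒ every region one sign ⇒ single well

well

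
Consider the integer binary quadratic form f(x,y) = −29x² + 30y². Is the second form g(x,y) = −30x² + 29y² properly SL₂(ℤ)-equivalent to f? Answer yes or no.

D₁ = 3480, D₂ = 3480
river cycle of f (length 2): (-29, 58, 1), (1, 58, -29)
river cycle of g (length 2): (29, 58, -1), (-1, 58, 29)
cycles differ ⇒ inequivalent

no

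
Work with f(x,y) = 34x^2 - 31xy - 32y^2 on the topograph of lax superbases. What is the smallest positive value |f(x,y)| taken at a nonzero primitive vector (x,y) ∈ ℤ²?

descent: ρ → (-32,31,34)  [lands on river]
river: ρ → (34,37,-29)
river: ρ → (-29,21,42)
river: ρ → (42,63,-8)
river: ρ → (-8,65,34)
river: ρ → (34,71,-2)
river: ρ → (-2,69,69)
river: ρ → (69,69,-2)
river: ρ → (-2,71,34)
river: ρ → (34,65,-8)
river: ρ → (-8,63,42)
river: ρ → (42,21,-29)
river: ρ → (-29,37,34)
river: ρ → (34,31,-32)
river: ρ → (-32,33,33)
river: ρ → (33,33,-32)
closes: descent 1, river 16
min |a| on river = 2

2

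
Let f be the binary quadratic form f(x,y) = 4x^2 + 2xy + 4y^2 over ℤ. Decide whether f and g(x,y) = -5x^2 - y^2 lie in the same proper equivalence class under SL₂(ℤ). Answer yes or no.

D₁ = -60, D₂ = -20
discriminants differ ⇒ not SL₂(ℤ)-equivalent

no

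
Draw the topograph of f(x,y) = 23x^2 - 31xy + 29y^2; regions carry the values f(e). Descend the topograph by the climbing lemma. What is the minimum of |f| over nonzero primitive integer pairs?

translate: b→15 (≡-31 mod 46), so (23,-31,29)→(23,15,21)
flip: (23,15,21)→(21,-15,23)
reduced (well bottom): (21,-15,23) with a≤c, −a<b≤a
well minimum = a = 21

21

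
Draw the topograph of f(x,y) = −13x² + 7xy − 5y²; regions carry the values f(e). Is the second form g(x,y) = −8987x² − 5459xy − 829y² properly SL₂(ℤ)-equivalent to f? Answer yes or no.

D₁ = -211, D₂ = -211
f is negative-definite; reduce −f:
−f: flip: (13,-7,5)→(5,7,13)
−f: translate: b→-3 (≡7 mod 10), so (5,7,13)→(5,-3,11)
−f: reduced (well bottom): (5,-3,11) with a≤c, −a<b≤a
flip sign back: reduced form of f is (-5,3,-11)
g is negative-definite; reduce −g:
−g: flip: (8987,5459,829)→(829,-5459,8987)
−g: translate: b→-485 (≡-5459 mod 1658), so (829,-5459,8987)→(829,-485,71)
−g: flip: (829,-485,71)→(71,485,829)
−g: translate: b→59 (≡485 mod 142), so (71,485,829)→(71,59,13)
−g: flip: (71,59,13)→(13,-59,71)
−g: translate: b→-7 (≡-59 mod 26), so (13,-59,71)→(13,-7,5)
−g: flip: (13,-7,5)→(5,7,13)
−g: translate: b→-3 (≡7 mod 10), so (5,7,13)→(5,-3,11)
−g: reduced (well bottom): (5,-3,11) with a≤c, −a<b≤a
flip sign back: reduced form of g is (-5,3,-11)
reduced forms (-5, 3, -11) vs (-5, 3, -11) ⇒ equivalent

yes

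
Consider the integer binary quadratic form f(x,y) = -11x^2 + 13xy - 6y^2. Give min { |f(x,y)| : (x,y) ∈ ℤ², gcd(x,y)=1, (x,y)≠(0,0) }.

translate: b→9 (≡-13 mod 22), so (11,-13,6)→(11,9,4)
flip: (11,9,4)→(4,-9,11)
translate: b→-1 (≡-9 mod 8), so (4,-9,11)→(4,-1,6)
reduced (well bottom): (4,-1,6) with a≤c, −a<b≤a
well minimum |f| = |-4| = 4 (negative-definite)

4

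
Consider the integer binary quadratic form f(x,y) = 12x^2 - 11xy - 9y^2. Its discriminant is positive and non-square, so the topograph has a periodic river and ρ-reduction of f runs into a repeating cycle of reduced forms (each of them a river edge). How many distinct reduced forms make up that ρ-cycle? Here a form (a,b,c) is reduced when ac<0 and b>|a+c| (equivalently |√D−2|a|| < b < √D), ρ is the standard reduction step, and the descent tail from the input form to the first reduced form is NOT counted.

D = 553, ⌊√D⌋ = 23
descent: ρ → (-9,11,12)  [lands on river]
river: ρ → (12,13,-8)
river: ρ → (-8,19,6)
river: ρ → (6,17,-11)
river: ρ → (-11,5,12)
river: ρ → (12,19,-4)
river: ρ → (-4,21,7)
river: ρ → (7,21,-4)
river: ρ → (-4,19,12)
river: ρ → (12,5,-11)
river: ρ → (-11,17,6)
river: ρ → (6,19,-8)
river: ρ → (-8,13,12)
river: ρ → (12,11,-9)
river: ρ → (-9,7,14)
river: ρ → (14,21,-2)
river: ρ → (-2,23,3)
river: ρ → (3,19,-16)
river: ρ → (-16,13,6)
river: ρ → (6,23,-1)
river: ρ → (-1,23,6)
river: ρ → (6,13,-16)
river: ρ → (-16,19,3)
river: ρ → (3,23,-2)
river: ρ → (-2,21,14)
river: ρ → (14,7,-9)
ρ-cycle length = 26 (tail of 1 descent step not counted)

26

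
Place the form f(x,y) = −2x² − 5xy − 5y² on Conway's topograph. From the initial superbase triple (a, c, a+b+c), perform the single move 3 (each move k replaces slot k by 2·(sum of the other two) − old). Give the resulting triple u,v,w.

start (-2,-5,-12) = (f(1,0),f(0,1),f(1,1))
replace slot 3: 2·((-2)+(-5)) − (-12) = -2 → (-2,-5,-2)

-2,-5,-2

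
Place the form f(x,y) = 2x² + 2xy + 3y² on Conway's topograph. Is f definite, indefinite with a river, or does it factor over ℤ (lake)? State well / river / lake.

D = b²−4ac = 2² − 4·2·3 = -20
D < 0 ⇒ definite ⇒ every region one sign ⇒ single well

well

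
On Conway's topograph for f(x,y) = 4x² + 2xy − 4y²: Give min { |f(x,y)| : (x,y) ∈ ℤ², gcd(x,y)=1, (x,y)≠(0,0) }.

river: ρ → (-4,6,2)
river: ρ → (2,6,-4)
river: ρ → (-4,2,4)
river: ρ → (4,6,-2)
river: ρ → (-2,6,4)
river: ρ → (4,2,-4)
closes: descent 0, river 6
min |a| on river = 2

2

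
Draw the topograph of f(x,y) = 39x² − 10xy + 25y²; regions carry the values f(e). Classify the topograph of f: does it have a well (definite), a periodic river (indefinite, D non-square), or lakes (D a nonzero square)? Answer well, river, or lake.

D = b²−4ac = (-10)² − 4·39·25 = -3800
D < 0 ⇒ definite ⇒ every region one sign ⇒ single well

well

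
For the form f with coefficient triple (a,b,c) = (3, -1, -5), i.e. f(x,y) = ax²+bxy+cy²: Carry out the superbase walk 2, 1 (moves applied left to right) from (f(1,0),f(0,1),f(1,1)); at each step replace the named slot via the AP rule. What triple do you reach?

start (3,-5,-3) = (f(1,0),f(0,1),f(1,1))
replace slot 2: 2·(3+(-3)) − (-5) = 5 → (3,5,-3)
replace slot 1: 2·(5+(-3)) − 3 = 1 → (1,5,-3)

1,5,-3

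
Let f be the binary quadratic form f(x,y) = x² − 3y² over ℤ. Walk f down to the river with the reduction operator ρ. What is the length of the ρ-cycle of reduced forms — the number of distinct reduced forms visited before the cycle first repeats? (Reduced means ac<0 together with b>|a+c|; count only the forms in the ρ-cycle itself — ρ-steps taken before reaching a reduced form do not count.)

D = 12, ⌊√D⌋ = 3
descent: ρ → (-3,0,1)
descent: ρ → (1,2,-2)  [lands on river]
river: ρ → (-2,2,1)
ρ-cycle length = 2 (tail of 2 descent steps not counted)

2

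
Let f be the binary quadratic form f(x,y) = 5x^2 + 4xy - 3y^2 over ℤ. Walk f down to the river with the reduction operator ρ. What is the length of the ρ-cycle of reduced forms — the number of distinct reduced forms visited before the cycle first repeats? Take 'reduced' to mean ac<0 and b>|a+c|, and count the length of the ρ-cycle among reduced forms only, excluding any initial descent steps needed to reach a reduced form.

D = 76, ⌊√D⌋ = 8
river: ρ → (-3,8,1)
river: ρ → (1,8,-3)
river: ρ → (-3,4,5)
river: ρ → (5,6,-2)
river: ρ → (-2,6,5)
river: ρ → (5,4,-3)
ρ-cycle length = 6 (tail of 0 descent steps not counted)

6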